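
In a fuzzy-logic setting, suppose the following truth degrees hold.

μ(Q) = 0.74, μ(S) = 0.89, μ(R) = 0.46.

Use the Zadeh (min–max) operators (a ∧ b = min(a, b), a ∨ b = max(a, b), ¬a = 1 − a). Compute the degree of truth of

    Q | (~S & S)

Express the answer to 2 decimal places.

~S = 1 − 0.89 = 0.11
~S & S = min(a, b) on (0.11, 0.89) = 0.11
Q | (~S & S) = max(a, b) on (0.74, 0.11) = 0.74

0.74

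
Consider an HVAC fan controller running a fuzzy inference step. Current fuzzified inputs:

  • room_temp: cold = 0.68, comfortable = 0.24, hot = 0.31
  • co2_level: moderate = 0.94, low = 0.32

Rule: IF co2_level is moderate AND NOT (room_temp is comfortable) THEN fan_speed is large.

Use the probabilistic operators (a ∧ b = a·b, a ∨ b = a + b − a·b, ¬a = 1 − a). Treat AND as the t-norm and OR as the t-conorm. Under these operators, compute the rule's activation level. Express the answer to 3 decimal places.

firing strength: moderate=0.94, ¬comfortable=1−0.24=0.76; AND[a·b] → w = 0.7144

0.714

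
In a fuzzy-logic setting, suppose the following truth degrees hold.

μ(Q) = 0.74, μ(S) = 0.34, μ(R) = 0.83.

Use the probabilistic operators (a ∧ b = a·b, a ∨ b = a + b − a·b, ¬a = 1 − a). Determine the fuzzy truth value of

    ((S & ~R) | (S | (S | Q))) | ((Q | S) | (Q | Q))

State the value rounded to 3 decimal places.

~R = 1 − 0.8300 = 0.1700
S & ~R = a·b on (0.3400, 0.1700) = 0.0578
S | Q = a + b − a·b on (0.3400, 0.7400) = 0.8284
S | (S | Q) = a + b − a·b on (0.3400, 0.8284) = 0.8867
(S & ~R) | (S | (S | Q)) = a + b − a·b on (0.0578, 0.8867) = 0.8933
Q | S = a + b − a·b on (0.7400, 0.3400) = 0.8284
Q | Q = a + b − a·b on (0.7400, 0.7400) = 0.9324
(Q | S) | (Q | Q) = a + b − a·b on (0.8284, 0.9324) = 0.9884
((S & ~R) | (S | (S | Q))) | ((Q | S) | (Q | Q)) = a + b − a·b on (0.8933, 0.9884) = 0.9988

0.999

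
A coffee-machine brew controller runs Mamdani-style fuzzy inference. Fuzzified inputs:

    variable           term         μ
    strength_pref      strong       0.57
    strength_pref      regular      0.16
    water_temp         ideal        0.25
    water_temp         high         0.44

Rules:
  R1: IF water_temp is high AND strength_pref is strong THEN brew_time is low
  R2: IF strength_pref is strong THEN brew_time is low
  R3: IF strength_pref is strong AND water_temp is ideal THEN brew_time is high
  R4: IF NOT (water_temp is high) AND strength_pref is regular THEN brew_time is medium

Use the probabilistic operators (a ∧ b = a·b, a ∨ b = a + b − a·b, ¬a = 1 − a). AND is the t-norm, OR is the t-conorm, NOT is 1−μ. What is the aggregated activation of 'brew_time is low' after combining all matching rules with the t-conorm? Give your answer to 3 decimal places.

0.678

R1: high=0.44, strong=0.57; AND[a·b] → w = 0.2508
R2: strong=0.57 → w = 0.5700
R3: strong=0.57, ideal=0.25; AND[a·b] → w = 0.1425
R4: ¬high=1−0.44=0.56, regular=0.16; AND[a·b] → w = 0.0896
Rules with consequent 'low': {R1, R2} → strengths 0.2508, 0.5700
Aggregate via t-conorm [a + b − a·b]: 0.6778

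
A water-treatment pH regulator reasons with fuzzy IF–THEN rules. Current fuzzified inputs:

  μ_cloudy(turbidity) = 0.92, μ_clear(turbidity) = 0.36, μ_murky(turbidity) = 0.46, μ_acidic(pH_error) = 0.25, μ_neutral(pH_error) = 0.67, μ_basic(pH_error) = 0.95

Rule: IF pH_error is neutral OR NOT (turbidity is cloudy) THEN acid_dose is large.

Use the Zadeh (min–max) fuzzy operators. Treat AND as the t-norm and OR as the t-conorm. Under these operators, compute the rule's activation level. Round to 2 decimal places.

0.67

firing strength: neutral=0.67, ¬cloudy=1−0.92=0.08; OR[max(a, b)] → w = 0.67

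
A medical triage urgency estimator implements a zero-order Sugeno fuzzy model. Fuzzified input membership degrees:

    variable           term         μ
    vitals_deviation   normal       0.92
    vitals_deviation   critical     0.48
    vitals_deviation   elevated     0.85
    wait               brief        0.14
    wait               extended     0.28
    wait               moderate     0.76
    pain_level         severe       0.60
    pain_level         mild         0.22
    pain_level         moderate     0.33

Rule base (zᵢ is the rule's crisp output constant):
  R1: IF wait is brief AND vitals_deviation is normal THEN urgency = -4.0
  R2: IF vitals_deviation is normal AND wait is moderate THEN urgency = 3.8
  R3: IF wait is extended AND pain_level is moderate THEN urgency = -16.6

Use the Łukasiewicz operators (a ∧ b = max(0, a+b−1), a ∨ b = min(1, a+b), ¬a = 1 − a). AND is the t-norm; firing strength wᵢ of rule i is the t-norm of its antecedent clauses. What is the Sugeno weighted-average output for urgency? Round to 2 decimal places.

3.17

R1 (z=-4.0): brief=0.14, normal=0.92; AND[max(0, a+b−1)] → w = 0.06
R2 (z=3.8): normal=0.92, moderate=0.76; AND[max(0, a+b−1)] → w = 0.68
R3 (z=-16.6): extended=0.28, moderate=0.33; AND[max(0, a+b−1)] → w = 0.00
Weighted average = (0.06·-4.0 + 0.68·3.8 + 0.00·-16.6) / (0.06 + 0.68 + 0.00)
  = 2.3440 / 0.7400 = 3.17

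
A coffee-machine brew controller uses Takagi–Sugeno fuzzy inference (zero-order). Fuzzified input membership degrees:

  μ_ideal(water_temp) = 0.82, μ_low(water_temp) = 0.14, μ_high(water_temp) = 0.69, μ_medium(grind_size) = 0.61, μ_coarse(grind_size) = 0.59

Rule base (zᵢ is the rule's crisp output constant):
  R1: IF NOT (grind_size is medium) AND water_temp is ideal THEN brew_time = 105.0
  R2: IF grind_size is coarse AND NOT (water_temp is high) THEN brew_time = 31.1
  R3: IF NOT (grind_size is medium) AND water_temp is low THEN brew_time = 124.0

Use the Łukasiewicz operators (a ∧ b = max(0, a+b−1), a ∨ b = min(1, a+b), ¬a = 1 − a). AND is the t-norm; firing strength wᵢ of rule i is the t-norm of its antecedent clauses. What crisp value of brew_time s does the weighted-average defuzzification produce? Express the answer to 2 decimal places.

R1 (z=105.0): ¬medium=1−0.61=0.39, ideal=0.82; AND[max(0, a+b−1)] → w = 0.21
R2 (z=31.1): coarse=0.59, ¬high=1−0.69=0.31; AND[max(0, a+b−1)] → w = 0.00
R3 (z=124.0): ¬medium=1−0.61=0.39, low=0.14; AND[max(0, a+b−1)] → w = 0.00
Weighted average = (0.21·105.0 + 0.00·31.1 + 0.00·124.0) / (0.21 + 0.00 + 0.00)
  = 22.0500 / 0.2100 = 105.00

105.00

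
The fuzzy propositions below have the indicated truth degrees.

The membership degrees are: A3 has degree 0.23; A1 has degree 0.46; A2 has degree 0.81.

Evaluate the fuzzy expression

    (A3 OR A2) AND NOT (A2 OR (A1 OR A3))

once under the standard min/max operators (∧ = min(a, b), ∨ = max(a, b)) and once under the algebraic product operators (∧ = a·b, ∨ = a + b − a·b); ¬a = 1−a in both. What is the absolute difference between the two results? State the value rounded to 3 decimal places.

0.123

Under standard min/max:
  A3 OR A2 = max(a, b) on (0.23, 0.81) = 0.81
  A1 OR A3 = max(a, b) on (0.46, 0.23) = 0.46
  A2 OR (A1 OR A3) = max(a, b) on (0.81, 0.46) = 0.81
  NOT (A2 OR (A1 OR A3)) = 1 − 0.81 = 0.19
  (A3 OR A2) AND NOT (A2 OR (A1 OR A3)) = min(a, b) on (0.81, 0.19) = 0.19
  → value = 0.1900
Under algebraic product:
  A3 OR A2 = a + b − a·b on (0.2300, 0.8100) = 0.8537
  A1 OR A3 = a + b − a·b on (0.4600, 0.2300) = 0.5842
  A2 OR (A1 OR A3) = a + b − a·b on (0.8100, 0.5842) = 0.9210
  NOT (A2 OR (A1 OR A3)) = 1 − 0.9210 = 0.0790
  (A3 OR A2) AND NOT (A2 OR (A1 OR A3)) = a·b on (0.8537, 0.0790) = 0.0674
  → value = 0.0674
|0.1900 − 0.0674| = 0.123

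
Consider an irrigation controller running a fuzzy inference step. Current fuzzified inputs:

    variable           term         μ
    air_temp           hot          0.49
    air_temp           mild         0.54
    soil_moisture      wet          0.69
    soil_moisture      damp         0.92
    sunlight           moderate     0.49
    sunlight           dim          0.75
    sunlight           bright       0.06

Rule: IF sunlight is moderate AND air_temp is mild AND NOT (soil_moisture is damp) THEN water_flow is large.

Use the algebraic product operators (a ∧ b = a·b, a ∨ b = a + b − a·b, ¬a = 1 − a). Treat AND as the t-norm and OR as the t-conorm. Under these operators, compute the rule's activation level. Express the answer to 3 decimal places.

0.021

firing strength: moderate=0.49, mild=0.54, ¬damp=1−0.92=0.08; AND[a·b] → w = 0.0212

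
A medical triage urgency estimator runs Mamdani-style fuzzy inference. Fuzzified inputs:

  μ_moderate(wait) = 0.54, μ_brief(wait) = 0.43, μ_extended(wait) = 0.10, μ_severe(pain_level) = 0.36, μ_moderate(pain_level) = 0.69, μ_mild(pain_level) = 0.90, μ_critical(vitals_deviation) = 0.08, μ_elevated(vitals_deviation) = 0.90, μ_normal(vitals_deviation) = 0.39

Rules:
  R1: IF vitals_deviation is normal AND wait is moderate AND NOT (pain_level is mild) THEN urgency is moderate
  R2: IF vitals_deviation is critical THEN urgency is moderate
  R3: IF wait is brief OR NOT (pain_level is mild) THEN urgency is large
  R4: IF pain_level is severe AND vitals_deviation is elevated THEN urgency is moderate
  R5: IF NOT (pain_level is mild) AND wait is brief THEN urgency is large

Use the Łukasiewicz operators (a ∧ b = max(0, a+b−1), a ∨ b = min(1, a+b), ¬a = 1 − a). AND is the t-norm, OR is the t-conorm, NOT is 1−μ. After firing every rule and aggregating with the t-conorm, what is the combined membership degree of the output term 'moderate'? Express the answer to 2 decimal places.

0.34

R1: normal=0.39, moderate=0.54, ¬mild=1−0.90=0.10; AND[max(0, a+b−1)] → w = 0.00
R2: critical=0.08 → w = 0.08
R3: brief=0.43, ¬mild=1−0.90=0.10; OR[min(1, a+b)] → w = 0.53
R4: severe=0.36, elevated=0.90; AND[max(0, a+b−1)] → w = 0.26
R5: ¬mild=1−0.90=0.10, brief=0.43; AND[max(0, a+b−1)] → w = 0.00
Rules with consequent 'moderate': {R1, R2, R4} → strengths 0.00, 0.08, 0.26
Aggregate via t-conorm [min(1, a+b)]: 0.34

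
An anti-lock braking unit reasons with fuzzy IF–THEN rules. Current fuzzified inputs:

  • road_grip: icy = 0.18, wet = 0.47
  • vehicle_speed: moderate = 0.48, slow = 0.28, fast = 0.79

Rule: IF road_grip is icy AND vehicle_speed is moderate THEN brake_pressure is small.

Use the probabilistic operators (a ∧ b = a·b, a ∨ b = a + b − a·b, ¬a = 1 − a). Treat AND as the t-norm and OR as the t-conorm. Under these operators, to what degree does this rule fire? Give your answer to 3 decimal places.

0.086

firing strength: icy=0.18, moderate=0.48; AND[a·b] → w = 0.0864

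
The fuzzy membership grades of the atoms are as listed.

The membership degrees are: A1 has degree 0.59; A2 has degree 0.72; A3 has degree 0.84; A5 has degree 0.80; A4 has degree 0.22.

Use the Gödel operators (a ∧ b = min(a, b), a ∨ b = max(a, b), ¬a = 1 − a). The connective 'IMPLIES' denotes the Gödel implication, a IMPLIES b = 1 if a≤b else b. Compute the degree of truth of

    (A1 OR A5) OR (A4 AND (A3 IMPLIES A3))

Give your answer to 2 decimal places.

0.80

A1 OR A5 = max(a, b) on (0.59, 0.80) = 0.80
A3 IMPLIES A3  [Gödel: 1 if a≤b else b] with a=0.84, b=0.84 → 1.00
A4 AND (A3 IMPLIES A3) = min(a, b) on (0.22, 1.00) = 0.22
(A1 OR A5) OR (A4 AND (A3 IMPLIES A3)) = max(a, b) on (0.80, 0.22) = 0.80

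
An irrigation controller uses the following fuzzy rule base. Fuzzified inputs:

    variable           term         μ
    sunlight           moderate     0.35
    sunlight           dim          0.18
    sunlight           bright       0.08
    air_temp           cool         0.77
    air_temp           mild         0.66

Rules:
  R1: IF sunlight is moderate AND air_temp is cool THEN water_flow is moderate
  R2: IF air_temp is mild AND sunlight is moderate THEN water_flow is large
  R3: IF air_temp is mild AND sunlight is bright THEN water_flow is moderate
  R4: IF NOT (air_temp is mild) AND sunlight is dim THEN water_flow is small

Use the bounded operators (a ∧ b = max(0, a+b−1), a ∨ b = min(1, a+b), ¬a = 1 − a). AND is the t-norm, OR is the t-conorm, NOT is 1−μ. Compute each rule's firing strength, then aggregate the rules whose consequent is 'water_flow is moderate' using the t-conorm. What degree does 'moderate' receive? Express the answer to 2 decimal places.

R1: moderate=0.35, cool=0.77; AND[max(0, a+b−1)] → w = 0.12
R2: mild=0.66, moderate=0.35; AND[max(0, a+b−1)] → w = 0.01
R3: mild=0.66, bright=0.08; AND[max(0, a+b−1)] → w = 0.00
R4: ¬mild=1−0.66=0.34, dim=0.18; AND[max(0, a+b−1)] → w = 0.00
Rules with consequent 'moderate': {R1, R3} → strengths 0.12, 0.00
Aggregate via t-conorm [min(1, a+b)]: 0.12

0.12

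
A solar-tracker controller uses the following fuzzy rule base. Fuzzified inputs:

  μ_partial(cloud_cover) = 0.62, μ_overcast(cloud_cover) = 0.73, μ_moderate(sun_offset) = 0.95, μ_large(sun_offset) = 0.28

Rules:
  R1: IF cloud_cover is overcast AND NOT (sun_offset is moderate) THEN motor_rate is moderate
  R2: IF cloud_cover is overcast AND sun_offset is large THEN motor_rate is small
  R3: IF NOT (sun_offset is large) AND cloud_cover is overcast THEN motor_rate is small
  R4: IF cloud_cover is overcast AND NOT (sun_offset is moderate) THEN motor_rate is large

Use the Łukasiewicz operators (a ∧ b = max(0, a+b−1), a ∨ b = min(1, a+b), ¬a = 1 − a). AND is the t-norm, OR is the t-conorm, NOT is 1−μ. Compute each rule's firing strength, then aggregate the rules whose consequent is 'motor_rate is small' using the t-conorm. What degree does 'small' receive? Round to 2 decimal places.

R1: overcast=0.73, ¬moderate=1−0.95=0.05; AND[max(0, a+b−1)] → w = 0.00
R2: overcast=0.73, large=0.28; AND[max(0, a+b−1)] → w = 0.01
R3: ¬large=1−0.28=0.72, overcast=0.73; AND[max(0, a+b−1)] → w = 0.45
R4: overcast=0.73, ¬moderate=1−0.95=0.05; AND[max(0, a+b−1)] → w = 0.00
Rules with consequent 'small': {R2, R3} → strengths 0.01, 0.45
Aggregate via t-conorm [min(1, a+b)]: 0.46

0.46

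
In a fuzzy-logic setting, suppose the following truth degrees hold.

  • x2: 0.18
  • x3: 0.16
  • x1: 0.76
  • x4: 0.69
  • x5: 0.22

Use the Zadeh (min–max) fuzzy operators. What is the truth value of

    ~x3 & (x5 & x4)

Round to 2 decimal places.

~x3 = 1 − 0.16 = 0.84
x5 & x4 = min(a, b) on (0.22, 0.69) = 0.22
~x3 & (x5 & x4) = min(a, b) on (0.84, 0.22) = 0.22

0.22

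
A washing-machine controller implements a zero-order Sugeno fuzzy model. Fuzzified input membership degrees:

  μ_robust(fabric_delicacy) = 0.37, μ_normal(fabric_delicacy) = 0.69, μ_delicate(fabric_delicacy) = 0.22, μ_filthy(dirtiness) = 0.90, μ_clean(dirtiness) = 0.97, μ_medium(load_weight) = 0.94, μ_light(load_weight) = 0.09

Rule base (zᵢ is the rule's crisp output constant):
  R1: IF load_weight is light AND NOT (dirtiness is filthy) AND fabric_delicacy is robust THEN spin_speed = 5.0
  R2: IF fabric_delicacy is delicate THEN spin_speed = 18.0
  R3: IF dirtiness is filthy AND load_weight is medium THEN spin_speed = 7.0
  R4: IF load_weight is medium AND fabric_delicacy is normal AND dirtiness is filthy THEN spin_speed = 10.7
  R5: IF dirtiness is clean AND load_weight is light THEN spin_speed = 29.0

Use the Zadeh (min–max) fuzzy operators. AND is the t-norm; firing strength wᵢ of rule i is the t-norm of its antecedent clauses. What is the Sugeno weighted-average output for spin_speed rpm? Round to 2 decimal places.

10.40

R1 (z=5.0): light=0.09, ¬filthy=1−0.90=0.10, robust=0.37; AND[min(a, b)] → w = 0.09
R2 (z=18.0): delicate=0.22 → w = 0.22
R3 (z=7.0): filthy=0.90, medium=0.94; AND[min(a, b)] → w = 0.90
R4 (z=10.7): medium=0.94, normal=0.69, filthy=0.90; AND[min(a, b)] → w = 0.69
R5 (z=29.0): clean=0.97, light=0.09; AND[min(a, b)] → w = 0.09
Weighted average = (0.09·5.0 + 0.22·18.0 + 0.90·7.0 + 0.69·10.7 + 0.09·29.0) / (0.09 + 0.22 + 0.90 + 0.69 + 0.09)
  = 20.7030 / 1.9900 = 10.40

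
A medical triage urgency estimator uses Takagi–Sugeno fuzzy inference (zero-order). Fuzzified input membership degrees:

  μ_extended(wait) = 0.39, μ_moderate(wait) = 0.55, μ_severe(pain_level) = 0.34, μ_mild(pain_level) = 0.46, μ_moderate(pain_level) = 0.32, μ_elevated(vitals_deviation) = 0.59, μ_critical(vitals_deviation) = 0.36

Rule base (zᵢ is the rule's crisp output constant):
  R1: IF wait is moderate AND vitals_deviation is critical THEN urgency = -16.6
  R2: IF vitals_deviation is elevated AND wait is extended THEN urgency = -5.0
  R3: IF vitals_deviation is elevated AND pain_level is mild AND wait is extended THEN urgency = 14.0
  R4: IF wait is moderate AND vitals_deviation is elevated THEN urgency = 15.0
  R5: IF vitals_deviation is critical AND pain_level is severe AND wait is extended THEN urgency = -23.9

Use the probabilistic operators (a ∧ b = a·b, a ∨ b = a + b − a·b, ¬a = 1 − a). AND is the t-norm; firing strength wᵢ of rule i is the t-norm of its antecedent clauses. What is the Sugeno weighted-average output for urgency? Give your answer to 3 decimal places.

0.851

R1 (z=-16.6): moderate=0.55, critical=0.36; AND[a·b] → w = 0.1980
R2 (z=-5.0): elevated=0.59, extended=0.39; AND[a·b] → w = 0.2301
R3 (z=14.0): elevated=0.59, mild=0.46, extended=0.39; AND[a·b] → w = 0.1058
R4 (z=15.0): moderate=0.55, elevated=0.59; AND[a·b] → w = 0.3245
R5 (z=-23.9): critical=0.36, severe=0.34, extended=0.39; AND[a·b] → w = 0.0477
Weighted average = (0.1980·-16.6 + 0.2301·-5.0 + 0.1058·14.0 + 0.3245·15.0 + 0.0477·-23.9) / (0.1980 + 0.2301 + 0.1058 + 0.3245 + 0.0477)
  = 0.7712 / 0.9062 = 0.851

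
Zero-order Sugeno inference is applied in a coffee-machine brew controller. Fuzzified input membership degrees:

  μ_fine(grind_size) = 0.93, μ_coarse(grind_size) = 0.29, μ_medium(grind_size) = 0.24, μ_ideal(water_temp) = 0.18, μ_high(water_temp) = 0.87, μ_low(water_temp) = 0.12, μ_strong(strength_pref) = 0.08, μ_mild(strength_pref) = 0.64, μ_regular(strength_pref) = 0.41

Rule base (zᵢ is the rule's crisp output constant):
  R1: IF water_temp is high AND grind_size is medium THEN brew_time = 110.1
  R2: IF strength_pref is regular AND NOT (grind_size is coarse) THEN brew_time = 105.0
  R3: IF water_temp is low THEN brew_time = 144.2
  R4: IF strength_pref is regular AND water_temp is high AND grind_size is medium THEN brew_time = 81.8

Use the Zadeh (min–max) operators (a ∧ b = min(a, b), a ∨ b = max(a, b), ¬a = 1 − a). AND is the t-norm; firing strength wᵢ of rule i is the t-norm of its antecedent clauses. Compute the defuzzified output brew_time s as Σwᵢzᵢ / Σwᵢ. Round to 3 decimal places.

105.356

R1 (z=110.1): high=0.87, medium=0.24; AND[min(a, b)] → w = 0.24
R2 (z=105.0): regular=0.41, ¬coarse=1−0.29=0.71; AND[min(a, b)] → w = 0.41
R3 (z=144.2): low=0.12 → w = 0.12
R4 (z=81.8): regular=0.41, high=0.87, medium=0.24; AND[min(a, b)] → w = 0.24
Weighted average = (0.24·110.1 + 0.41·105.0 + 0.12·144.2 + 0.24·81.8) / (0.24 + 0.41 + 0.12 + 0.24)
  = 106.4100 / 1.0100 = 105.356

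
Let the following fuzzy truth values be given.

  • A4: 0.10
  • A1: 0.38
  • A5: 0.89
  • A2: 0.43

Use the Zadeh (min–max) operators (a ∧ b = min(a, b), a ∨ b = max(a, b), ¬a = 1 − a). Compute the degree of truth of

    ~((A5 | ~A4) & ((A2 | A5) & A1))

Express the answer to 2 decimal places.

0.62

~A4 = 1 − 0.10 = 0.90
A5 | ~A4 = max(a, b) on (0.89, 0.90) = 0.90
A2 | A5 = max(a, b) on (0.43, 0.89) = 0.89
(A2 | A5) & A1 = min(a, b) on (0.89, 0.38) = 0.38
(A5 | ~A4) & ((A2 | A5) & A1) = min(a, b) on (0.90, 0.38) = 0.38
~((A5 | ~A4) & ((A2 | A5) & A1)) = 1 − 0.38 = 0.62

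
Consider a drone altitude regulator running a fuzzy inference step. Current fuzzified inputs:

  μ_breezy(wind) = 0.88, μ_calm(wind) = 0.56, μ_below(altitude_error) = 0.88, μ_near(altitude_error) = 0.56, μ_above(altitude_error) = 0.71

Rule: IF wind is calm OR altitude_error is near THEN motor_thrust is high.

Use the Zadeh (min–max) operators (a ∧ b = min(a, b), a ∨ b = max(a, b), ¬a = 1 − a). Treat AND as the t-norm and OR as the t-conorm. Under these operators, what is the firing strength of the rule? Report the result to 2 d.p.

0.56

firing strength: calm=0.56, near=0.56; OR[max(a, b)] → w = 0.56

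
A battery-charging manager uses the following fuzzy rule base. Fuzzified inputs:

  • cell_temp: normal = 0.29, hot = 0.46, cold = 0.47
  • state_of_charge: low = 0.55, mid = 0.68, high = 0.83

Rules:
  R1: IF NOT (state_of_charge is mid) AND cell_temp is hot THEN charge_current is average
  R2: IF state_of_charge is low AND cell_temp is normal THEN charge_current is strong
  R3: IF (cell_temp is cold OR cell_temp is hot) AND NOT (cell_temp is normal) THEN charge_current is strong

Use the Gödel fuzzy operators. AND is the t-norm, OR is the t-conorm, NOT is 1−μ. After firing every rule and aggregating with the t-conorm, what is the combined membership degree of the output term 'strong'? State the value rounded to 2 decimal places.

R1: ¬mid=1−0.68=0.32, hot=0.46; AND[min(a, b)] → w = 0.32
R2: low=0.55, normal=0.29; AND[min(a, b)] → w = 0.29
R3: (cold=0.47 OR hot=0.46) = 0.47; AND[min(a, b)] with ¬normal=1−0.29=0.71 → w = 0.47
Rules with consequent 'strong': {R2, R3} → strengths 0.29, 0.47
Aggregate via t-conorm [max(a, b)]: 0.47

0.47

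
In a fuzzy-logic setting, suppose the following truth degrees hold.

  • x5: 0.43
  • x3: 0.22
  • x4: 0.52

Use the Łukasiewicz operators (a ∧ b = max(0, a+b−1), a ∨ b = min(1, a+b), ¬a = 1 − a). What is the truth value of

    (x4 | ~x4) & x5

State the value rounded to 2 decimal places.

~x4 = 1 − 0.52 = 0.48
x4 | ~x4 = min(1, a+b) on (0.52, 0.48) = 1.00
(x4 | ~x4) & x5 = max(0, a+b−1) on (1.00, 0.43) = 0.43

0.43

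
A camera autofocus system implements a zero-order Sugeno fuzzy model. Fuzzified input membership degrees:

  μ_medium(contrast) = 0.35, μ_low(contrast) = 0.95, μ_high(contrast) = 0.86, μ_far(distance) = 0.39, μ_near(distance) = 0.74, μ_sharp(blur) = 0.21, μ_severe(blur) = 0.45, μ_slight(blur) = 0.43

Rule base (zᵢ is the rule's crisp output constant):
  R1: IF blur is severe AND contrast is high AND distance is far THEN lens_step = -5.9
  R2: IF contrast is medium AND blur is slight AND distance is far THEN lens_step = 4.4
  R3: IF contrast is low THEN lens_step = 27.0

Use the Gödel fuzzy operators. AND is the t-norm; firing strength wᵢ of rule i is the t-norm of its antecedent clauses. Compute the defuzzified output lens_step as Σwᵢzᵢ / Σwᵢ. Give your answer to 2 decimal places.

R1 (z=-5.9): severe=0.45, high=0.86, far=0.39; AND[min(a, b)] → w = 0.39
R2 (z=4.4): medium=0.35, slight=0.43, far=0.39; AND[min(a, b)] → w = 0.35
R3 (z=27.0): low=0.95 → w = 0.95
Weighted average = (0.39·-5.9 + 0.35·4.4 + 0.95·27.0) / (0.39 + 0.35 + 0.95)
  = 24.8890 / 1.6900 = 14.73

14.73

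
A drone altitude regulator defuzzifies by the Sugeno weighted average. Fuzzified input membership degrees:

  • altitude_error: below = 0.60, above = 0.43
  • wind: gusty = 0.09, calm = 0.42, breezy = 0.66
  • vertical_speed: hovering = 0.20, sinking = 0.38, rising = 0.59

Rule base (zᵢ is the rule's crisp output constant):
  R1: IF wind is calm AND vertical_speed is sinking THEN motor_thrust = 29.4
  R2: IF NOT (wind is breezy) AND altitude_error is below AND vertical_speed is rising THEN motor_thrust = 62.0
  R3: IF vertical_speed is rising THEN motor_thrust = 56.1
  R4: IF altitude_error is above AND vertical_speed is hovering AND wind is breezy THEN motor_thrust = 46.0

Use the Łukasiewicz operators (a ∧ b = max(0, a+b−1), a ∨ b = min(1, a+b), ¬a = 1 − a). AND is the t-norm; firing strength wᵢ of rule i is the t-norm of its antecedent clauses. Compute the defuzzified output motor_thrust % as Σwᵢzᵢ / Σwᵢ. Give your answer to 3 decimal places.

R1 (z=29.4): calm=0.42, sinking=0.38; AND[max(0, a+b−1)] → w = 0.00
R2 (z=62.0): ¬breezy=1−0.66=0.34, below=0.60, rising=0.59; AND[max(0, a+b−1)] → w = 0.00
R3 (z=56.1): rising=0.59 → w = 0.59
R4 (z=46.0): above=0.43, hovering=0.20, breezy=0.66; AND[max(0, a+b−1)] → w = 0.00
Weighted average = (0.00·29.4 + 0.00·62.0 + 0.59·56.1 + 0.00·46.0) / (0.00 + 0.00 + 0.59 + 0.00)
  = 33.0990 / 0.5900 = 56.100

56.100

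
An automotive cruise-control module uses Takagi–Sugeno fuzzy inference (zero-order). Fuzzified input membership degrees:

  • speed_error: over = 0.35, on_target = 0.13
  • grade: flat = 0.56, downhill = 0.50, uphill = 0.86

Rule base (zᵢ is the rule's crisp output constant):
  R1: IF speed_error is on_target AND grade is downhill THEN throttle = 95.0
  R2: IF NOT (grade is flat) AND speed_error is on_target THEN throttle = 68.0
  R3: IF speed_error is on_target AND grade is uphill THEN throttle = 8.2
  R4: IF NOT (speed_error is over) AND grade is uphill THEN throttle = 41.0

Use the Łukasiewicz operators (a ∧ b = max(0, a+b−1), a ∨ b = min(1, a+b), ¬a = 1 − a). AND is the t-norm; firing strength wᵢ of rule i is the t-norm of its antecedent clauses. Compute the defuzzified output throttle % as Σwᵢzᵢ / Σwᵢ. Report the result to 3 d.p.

R1 (z=95.0): on_target=0.13, downhill=0.50; AND[max(0, a+b−1)] → w = 0.00
R2 (z=68.0): ¬flat=1−0.56=0.44, on_target=0.13; AND[max(0, a+b−1)] → w = 0.00
R3 (z=8.2): on_target=0.13, uphill=0.86; AND[max(0, a+b−1)] → w = 0.00
R4 (z=41.0): ¬over=1−0.35=0.65, uphill=0.86; AND[max(0, a+b−1)] → w = 0.51
Weighted average = (0.00·95.0 + 0.00·68.0 + 0.00·8.2 + 0.51·41.0) / (0.00 + 0.00 + 0.00 + 0.51)
  = 20.9100 / 0.5100 = 41.000

41.000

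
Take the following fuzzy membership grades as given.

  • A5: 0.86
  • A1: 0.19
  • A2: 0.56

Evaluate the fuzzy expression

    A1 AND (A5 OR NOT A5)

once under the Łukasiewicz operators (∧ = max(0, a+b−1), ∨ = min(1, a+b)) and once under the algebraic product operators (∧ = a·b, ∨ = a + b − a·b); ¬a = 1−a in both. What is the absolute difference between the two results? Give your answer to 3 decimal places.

Under Łukasiewicz:
  NOT A5 = 1 − 0.86 = 0.14
  A5 OR NOT A5 = min(1, a+b) on (0.86, 0.14) = 1.00
  A1 AND (A5 OR NOT A5) = max(0, a+b−1) on (0.19, 1.00) = 0.19
  → value = 0.1900
Under algebraic product:
  NOT A5 = 1 − 0.8600 = 0.1400
  A5 OR NOT A5 = a + b − a·b on (0.8600, 0.1400) = 0.8796
  A1 AND (A5 OR NOT A5) = a·b on (0.1900, 0.8796) = 0.1671
  → value = 0.1671
|0.1900 − 0.1671| = 0.023

0.023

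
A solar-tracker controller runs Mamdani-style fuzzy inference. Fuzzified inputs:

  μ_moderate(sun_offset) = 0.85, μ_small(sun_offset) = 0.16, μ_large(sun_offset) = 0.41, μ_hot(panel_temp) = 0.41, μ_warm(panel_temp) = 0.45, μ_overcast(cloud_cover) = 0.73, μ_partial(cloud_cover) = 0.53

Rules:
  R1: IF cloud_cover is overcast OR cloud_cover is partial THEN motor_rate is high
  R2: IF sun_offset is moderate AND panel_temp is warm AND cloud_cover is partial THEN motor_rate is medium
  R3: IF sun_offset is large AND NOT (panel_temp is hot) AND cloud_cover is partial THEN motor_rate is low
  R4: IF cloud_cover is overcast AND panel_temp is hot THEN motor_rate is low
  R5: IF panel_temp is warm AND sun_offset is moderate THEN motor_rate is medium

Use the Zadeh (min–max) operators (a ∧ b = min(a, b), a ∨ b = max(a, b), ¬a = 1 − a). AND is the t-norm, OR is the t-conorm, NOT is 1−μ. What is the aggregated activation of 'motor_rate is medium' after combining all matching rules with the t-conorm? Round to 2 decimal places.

0.45

R1: overcast=0.73, partial=0.53; OR[max(a, b)] → w = 0.73
R2: moderate=0.85, warm=0.45, partial=0.53; AND[min(a, b)] → w = 0.45
R3: large=0.41, ¬hot=1−0.41=0.59, partial=0.53; AND[min(a, b)] → w = 0.41
R4: overcast=0.73, hot=0.41; AND[min(a, b)] → w = 0.41
R5: warm=0.45, moderate=0.85; AND[min(a, b)] → w = 0.45
Rules with consequent 'medium': {R2, R5} → strengths 0.45, 0.45
Aggregate via t-conorm [max(a, b)]: 0.45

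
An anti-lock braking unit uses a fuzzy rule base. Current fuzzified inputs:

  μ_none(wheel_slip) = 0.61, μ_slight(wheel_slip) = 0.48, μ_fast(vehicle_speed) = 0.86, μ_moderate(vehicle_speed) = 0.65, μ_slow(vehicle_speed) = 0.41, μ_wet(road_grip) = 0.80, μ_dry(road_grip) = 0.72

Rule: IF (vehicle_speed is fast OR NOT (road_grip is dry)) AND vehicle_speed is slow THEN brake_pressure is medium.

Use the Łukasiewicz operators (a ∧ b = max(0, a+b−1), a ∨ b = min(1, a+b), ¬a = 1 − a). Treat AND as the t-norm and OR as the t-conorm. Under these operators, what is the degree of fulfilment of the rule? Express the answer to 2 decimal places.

0.41

firing strength: (fast=0.86 OR ¬dry=1−0.72=0.28) = 1.00; AND[max(0, a+b−1)] with slow=0.41 → w = 0.41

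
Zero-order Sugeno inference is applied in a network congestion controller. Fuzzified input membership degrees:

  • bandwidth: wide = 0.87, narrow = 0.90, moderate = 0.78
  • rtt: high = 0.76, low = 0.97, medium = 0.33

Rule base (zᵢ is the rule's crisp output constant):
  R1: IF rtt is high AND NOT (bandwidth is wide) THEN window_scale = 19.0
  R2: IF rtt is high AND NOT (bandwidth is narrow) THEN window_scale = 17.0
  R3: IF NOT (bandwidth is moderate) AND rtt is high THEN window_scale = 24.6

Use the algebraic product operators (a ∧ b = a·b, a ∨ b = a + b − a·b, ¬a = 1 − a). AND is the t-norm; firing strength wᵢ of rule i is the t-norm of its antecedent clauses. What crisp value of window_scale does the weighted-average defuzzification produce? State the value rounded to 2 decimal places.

R1 (z=19.0): high=0.76, ¬wide=1−0.87=0.13; AND[a·b] → w = 0.0988
R2 (z=17.0): high=0.76, ¬narrow=1−0.90=0.10; AND[a·b] → w = 0.0760
R3 (z=24.6): ¬moderate=1−0.78=0.22, high=0.76; AND[a·b] → w = 0.1672
Weighted average = (0.0988·19.0 + 0.0760·17.0 + 0.1672·24.6) / (0.0988 + 0.0760 + 0.1672)
  = 7.2823 / 0.3420 = 21.29

21.29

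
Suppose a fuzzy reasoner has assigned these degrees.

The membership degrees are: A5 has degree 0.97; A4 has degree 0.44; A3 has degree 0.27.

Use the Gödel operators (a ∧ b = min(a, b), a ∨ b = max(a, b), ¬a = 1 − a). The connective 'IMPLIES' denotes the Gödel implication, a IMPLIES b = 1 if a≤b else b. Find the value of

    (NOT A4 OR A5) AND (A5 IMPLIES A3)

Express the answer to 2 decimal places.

0.27

NOT A4 = 1 − 0.44 = 0.56
NOT A4 OR A5 = max(a, b) on (0.56, 0.97) = 0.97
A5 IMPLIES A3  [Gödel: 1 if a≤b else b] with a=0.97, b=0.27 → 0.27
(NOT A4 OR A5) AND (A5 IMPLIES A3) = min(a, b) on (0.97, 0.27) = 0.27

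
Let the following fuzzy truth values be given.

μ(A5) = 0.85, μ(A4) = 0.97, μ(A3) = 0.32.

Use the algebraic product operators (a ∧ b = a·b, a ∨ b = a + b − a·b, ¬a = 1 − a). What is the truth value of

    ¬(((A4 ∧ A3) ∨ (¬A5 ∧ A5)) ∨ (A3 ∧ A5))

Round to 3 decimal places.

A4 ∧ A3 = a·b on (0.9700, 0.3200) = 0.3104
¬A5 = 1 − 0.8500 = 0.1500
¬A5 ∧ A5 = a·b on (0.1500, 0.8500) = 0.1275
(A4 ∧ A3) ∨ (¬A5 ∧ A5) = a + b − a·b on (0.3104, 0.1275) = 0.3983
A3 ∧ A5 = a·b on (0.3200, 0.8500) = 0.2720
((A4 ∧ A3) ∨ (¬A5 ∧ A5)) ∨ (A3 ∧ A5) = a + b − a·b on (0.3983, 0.2720) = 0.5620
¬(((A4 ∧ A3) ∨ (¬A5 ∧ A5)) ∨ (A3 ∧ A5)) = 1 − 0.5620 = 0.4380

0.438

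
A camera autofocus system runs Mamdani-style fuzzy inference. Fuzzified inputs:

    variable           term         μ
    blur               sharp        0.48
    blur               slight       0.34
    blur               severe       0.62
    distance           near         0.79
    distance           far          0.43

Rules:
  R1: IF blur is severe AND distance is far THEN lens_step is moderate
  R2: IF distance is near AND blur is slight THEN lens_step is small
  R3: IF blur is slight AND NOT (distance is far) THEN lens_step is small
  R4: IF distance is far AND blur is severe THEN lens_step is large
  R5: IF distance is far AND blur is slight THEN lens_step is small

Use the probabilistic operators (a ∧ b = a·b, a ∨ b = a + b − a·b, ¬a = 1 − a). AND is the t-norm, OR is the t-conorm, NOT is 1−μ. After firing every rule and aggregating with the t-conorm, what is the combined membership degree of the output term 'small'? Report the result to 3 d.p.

R1: severe=0.62, far=0.43; AND[a·b] → w = 0.2666
R2: near=0.79, slight=0.34; AND[a·b] → w = 0.2686
R3: slight=0.34, ¬far=1−0.43=0.57; AND[a·b] → w = 0.1938
R4: far=0.43, severe=0.62; AND[a·b] → w = 0.2666
R5: far=0.43, slight=0.34; AND[a·b] → w = 0.1462
Rules with consequent 'small': {R2, R3, R5} → strengths 0.2686, 0.1938, 0.1462
Aggregate via t-conorm [a + b − a·b]: 0.4966

0.497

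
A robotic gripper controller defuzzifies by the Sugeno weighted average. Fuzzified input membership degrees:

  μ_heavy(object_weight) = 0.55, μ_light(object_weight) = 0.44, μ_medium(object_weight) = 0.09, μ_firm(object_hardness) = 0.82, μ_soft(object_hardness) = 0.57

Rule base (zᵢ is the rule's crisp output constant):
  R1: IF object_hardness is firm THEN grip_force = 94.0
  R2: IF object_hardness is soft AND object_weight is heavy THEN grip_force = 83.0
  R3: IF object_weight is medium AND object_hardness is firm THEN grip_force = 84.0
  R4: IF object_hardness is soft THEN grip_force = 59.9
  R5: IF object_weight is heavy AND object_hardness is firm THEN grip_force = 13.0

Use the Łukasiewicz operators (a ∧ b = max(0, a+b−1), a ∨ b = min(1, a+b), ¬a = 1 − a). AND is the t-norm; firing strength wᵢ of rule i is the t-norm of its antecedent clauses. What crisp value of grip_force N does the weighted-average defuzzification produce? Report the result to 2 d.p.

R1 (z=94.0): firm=0.82 → w = 0.82
R2 (z=83.0): soft=0.57, heavy=0.55; AND[max(0, a+b−1)] → w = 0.12
R3 (z=84.0): medium=0.09, firm=0.82; AND[max(0, a+b−1)] → w = 0.00
R4 (z=59.9): soft=0.57 → w = 0.57
R5 (z=13.0): heavy=0.55, firm=0.82; AND[max(0, a+b−1)] → w = 0.37
Weighted average = (0.82·94.0 + 0.12·83.0 + 0.00·84.0 + 0.57·59.9 + 0.37·13.0) / (0.82 + 0.12 + 0.00 + 0.57 + 0.37)
  = 125.9930 / 1.8800 = 67.02

67.02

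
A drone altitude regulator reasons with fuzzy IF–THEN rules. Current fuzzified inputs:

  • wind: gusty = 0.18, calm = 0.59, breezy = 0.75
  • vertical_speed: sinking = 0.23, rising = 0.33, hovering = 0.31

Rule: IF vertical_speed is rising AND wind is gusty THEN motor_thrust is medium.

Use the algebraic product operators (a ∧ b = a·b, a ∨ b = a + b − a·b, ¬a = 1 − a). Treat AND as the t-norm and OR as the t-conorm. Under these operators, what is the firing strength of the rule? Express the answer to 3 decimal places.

firing strength: rising=0.33, gusty=0.18; AND[a·b] → w = 0.0594

0.059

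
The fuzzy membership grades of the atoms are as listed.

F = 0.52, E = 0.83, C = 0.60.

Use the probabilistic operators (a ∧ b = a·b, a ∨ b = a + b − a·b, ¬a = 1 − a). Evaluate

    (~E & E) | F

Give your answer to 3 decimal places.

~E = 1 − 0.8300 = 0.1700
~E & E = a·b on (0.1700, 0.8300) = 0.1411
(~E & E) | F = a + b − a·b on (0.1411, 0.5200) = 0.5877

0.588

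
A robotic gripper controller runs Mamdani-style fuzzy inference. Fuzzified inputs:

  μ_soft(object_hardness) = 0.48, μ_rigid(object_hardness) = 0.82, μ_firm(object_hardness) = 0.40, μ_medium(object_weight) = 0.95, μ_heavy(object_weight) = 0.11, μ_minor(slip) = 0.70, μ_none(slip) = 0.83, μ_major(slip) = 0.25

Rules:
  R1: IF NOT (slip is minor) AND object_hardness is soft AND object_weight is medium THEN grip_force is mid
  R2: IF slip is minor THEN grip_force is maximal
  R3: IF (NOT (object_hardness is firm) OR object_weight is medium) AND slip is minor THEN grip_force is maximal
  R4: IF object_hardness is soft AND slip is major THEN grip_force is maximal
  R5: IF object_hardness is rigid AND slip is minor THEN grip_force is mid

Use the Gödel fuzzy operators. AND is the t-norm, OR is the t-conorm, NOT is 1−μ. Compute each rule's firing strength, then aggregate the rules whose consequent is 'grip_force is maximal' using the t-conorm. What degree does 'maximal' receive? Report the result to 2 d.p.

R1: ¬minor=1−0.70=0.30, soft=0.48, medium=0.95; AND[min(a, b)] → w = 0.30
R2: minor=0.70 → w = 0.70
R3: (¬firm=1−0.40=0.60 OR medium=0.95) = 0.95; AND[min(a, b)] with minor=0.70 → w = 0.70
R4: soft=0.48, major=0.25; AND[min(a, b)] → w = 0.25
R5: rigid=0.82, minor=0.70; AND[min(a, b)] → w = 0.70
Rules with consequent 'maximal': {R2, R3, R4} → strengths 0.70, 0.70, 0.25
Aggregate via t-conorm [max(a, b)]: 0.70

0.70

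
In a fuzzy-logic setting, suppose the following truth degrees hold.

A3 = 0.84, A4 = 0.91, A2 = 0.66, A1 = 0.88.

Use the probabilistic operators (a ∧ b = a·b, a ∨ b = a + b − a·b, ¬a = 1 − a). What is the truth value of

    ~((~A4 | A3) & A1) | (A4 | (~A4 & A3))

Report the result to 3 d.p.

~A4 = 1 − 0.9100 = 0.0900
~A4 | A3 = a + b − a·b on (0.0900, 0.8400) = 0.8544
(~A4 | A3) & A1 = a·b on (0.8544, 0.8800) = 0.7519
~((~A4 | A3) & A1) = 1 − 0.7519 = 0.2481
~A4 = 1 − 0.9100 = 0.0900
~A4 & A3 = a·b on (0.0900, 0.8400) = 0.0756
A4 | (~A4 & A3) = a + b − a·b on (0.9100, 0.0756) = 0.9168
~((~A4 | A3) & A1) | (A4 | (~A4 & A3)) = a + b − a·b on (0.2481, 0.9168) = 0.9374

0.937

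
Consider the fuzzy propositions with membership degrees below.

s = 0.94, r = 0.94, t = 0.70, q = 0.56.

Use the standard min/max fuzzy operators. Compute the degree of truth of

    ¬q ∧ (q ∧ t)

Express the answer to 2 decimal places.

0.44

¬q = 1 − 0.56 = 0.44
q ∧ t = min(a, b) on (0.56, 0.70) = 0.56
¬q ∧ (q ∧ t) = min(a, b) on (0.44, 0.56) = 0.44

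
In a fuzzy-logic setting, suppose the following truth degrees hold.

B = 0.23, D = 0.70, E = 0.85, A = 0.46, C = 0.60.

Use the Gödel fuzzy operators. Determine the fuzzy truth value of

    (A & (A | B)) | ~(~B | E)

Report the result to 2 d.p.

0.46

A | B = max(a, b) on (0.46, 0.23) = 0.46
A & (A | B) = min(a, b) on (0.46, 0.46) = 0.46
~B = 1 − 0.23 = 0.77
~B | E = max(a, b) on (0.77, 0.85) = 0.85
~(~B | E) = 1 − 0.85 = 0.15
(A & (A | B)) | ~(~B | E) = max(a, b) on (0.46, 0.15) = 0.46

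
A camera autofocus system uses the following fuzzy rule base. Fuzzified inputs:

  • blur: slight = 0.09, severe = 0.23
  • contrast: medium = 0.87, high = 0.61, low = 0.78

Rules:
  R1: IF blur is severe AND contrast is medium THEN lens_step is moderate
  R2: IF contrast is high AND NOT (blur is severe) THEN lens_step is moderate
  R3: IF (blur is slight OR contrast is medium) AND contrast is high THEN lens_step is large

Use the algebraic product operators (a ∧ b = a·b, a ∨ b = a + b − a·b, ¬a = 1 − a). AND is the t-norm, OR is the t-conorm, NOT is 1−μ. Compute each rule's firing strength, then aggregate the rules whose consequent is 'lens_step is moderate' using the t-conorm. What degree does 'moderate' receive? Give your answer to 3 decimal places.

R1: severe=0.23, medium=0.87; AND[a·b] → w = 0.2001
R2: high=0.61, ¬severe=1−0.23=0.77; AND[a·b] → w = 0.4697
R3: (slight=0.09 OR medium=0.87) = 0.8817; AND[a·b] with high=0.61 → w = 0.5378
Rules with consequent 'moderate': {R1, R2} → strengths 0.2001, 0.4697
Aggregate via t-conorm [a + b − a·b]: 0.5758

0.576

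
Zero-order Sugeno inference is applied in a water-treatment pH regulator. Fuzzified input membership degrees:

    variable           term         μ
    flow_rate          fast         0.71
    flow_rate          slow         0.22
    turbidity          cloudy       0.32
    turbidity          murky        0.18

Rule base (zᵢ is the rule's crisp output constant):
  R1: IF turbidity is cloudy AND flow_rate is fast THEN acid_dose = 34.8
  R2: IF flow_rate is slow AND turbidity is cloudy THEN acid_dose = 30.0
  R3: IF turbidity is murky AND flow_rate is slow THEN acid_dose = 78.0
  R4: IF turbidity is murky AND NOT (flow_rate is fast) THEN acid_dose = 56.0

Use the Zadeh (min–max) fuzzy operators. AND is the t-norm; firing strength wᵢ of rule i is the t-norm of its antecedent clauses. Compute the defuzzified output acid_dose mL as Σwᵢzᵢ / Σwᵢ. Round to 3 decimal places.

R1 (z=34.8): cloudy=0.32, fast=0.71; AND[min(a, b)] → w = 0.32
R2 (z=30.0): slow=0.22, cloudy=0.32; AND[min(a, b)] → w = 0.22
R3 (z=78.0): murky=0.18, slow=0.22; AND[min(a, b)] → w = 0.18
R4 (z=56.0): murky=0.18, ¬fast=1−0.71=0.29; AND[min(a, b)] → w = 0.18
Weighted average = (0.32·34.8 + 0.22·30.0 + 0.18·78.0 + 0.18·56.0) / (0.32 + 0.22 + 0.18 + 0.18)
  = 41.8560 / 0.9000 = 46.507

46.507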